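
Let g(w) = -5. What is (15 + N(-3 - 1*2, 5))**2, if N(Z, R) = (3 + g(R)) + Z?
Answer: 64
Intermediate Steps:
N(Z, R) = -2 + Z (N(Z, R) = (3 - 5) + Z = -2 + Z)
(15 + N(-3 - 1*2, 5))**2 = (15 + (-2 + (-3 - 1*2)))**2 = (15 + (-2 + (-3 - 2)))**2 = (15 + (-2 - 5))**2 = (15 - 7)**2 = 8**2 = 64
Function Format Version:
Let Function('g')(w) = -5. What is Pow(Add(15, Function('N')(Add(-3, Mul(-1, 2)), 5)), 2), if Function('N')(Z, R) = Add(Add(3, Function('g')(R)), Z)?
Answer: 64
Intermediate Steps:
Function('N')(Z, R) = Add(-2, Z) (Function('N')(Z, R) = Add(Add(3, -5), Z) = Add(-2, Z))
Pow(Add(15, Function('N')(Add(-3, Mul(-1, 2)), 5)), 2) = Pow(Add(15, Add(-2, Add(-3, Mul(-1, 2)))), 2) = Pow(Add(15, Add(-2, Add(-3, -2))), 2) = Pow(Add(15, Add(-2, -5)), 2) = Pow(Add(15, -7), 2) = Pow(8, 2) = 64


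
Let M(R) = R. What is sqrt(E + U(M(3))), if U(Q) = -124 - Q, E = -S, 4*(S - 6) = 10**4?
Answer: I*sqrt(2633) ≈ 51.313*I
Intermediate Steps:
S = 2506 (S = 6 + (1/4)*10**4 = 6 + (1/4)*10000 = 6 + 2500 = 2506)
E = -2506 (E = -1*2506 = -2506)
sqrt(E + U(M(3))) = sqrt(-2506 + (-124 - 1*3)) = sqrt(-2506 + (-124 - 3)) = sqrt(-2506 - 127) = sqrt(-2633) = I*sqrt(2633)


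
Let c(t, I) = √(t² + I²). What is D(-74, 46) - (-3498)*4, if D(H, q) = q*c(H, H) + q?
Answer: 14038 + 3404*√2 ≈ 18852.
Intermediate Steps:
c(t, I) = √(I² + t²)
D(H, q) = q + q*√2*√(H²) (D(H, q) = q*√(H² + H²) + q = q*√(2*H²) + q = q*(√2*√(H²)) + q = q*√2*√(H²) + q = q + q*√2*√(H²))
D(-74, 46) - (-3498)*4 = 46*(1 + √2*√((-74)²)) - (-3498)*4 = 46*(1 + √2*√5476) - 1*(-13992) = 46*(1 + √2*74) + 13992 = 46*(1 + 74*√2) + 13992 = (46 + 3404*√2) + 13992 = 14038 + 3404*√2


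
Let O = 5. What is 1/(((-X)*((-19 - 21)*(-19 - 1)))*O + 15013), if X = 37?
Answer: -1/132987 ≈ -7.5195e-6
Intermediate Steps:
1/(((-X)*((-19 - 21)*(-19 - 1)))*O + 15013) = 1/(((-1*37)*((-19 - 21)*(-19 - 1)))*5 + 15013) = 1/(-(-1480)*(-20)*5 + 15013) = 1/(-37*800*5 + 15013) = 1/(-29600*5 + 15013) = 1/(-148000 + 15013) = 1/(-132987) = -1/132987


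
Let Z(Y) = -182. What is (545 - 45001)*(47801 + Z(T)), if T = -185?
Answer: -2116950264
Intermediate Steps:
(545 - 45001)*(47801 + Z(T)) = (545 - 45001)*(47801 - 182) = -44456*47619 = -2116950264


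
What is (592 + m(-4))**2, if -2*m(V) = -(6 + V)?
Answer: 351649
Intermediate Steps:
m(V) = 3 + V/2 (m(V) = -(-1)*(6 + V)/2 = -(-6 - V)/2 = 3 + V/2)
(592 + m(-4))**2 = (592 + (3 + (1/2)*(-4)))**2 = (592 + (3 - 2))**2 = (592 + 1)**2 = 593**2 = 351649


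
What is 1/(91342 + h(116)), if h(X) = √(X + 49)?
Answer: 91342/8343360799 - √165/8343360799 ≈ 1.0946e-5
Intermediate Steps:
h(X) = √(49 + X)
1/(91342 + h(116)) = 1/(91342 + √(49 + 116)) = 1/(91342 + √165)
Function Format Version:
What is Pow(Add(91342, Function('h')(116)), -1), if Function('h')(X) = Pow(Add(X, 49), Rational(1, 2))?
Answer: Add(Rational(91342, 8343360799), Mul(Rational(-1, 8343360799), Pow(165, Rational(1, 2)))) ≈ 1.0946e-5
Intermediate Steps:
Function('h')(X) = Pow(Add(49, X), Rational(1, 2))
Pow(Add(91342, Function('h')(116)), -1) = Pow(Add(91342, Pow(Add(49, 116), Rational(1, 2))), -1) = Pow(Add(91342, Pow(165, Rational(1, 2))), -1)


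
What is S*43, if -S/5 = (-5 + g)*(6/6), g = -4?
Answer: 1935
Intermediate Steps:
S = 45 (S = -5*(-5 - 4)*6/6 = -(-45)*6*(⅙) = -(-45) = -5*(-9) = 45)
S*43 = 45*43 = 1935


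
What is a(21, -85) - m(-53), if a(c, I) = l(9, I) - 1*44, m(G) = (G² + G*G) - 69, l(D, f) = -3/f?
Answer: -475402/85 ≈ -5593.0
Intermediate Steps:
m(G) = -69 + 2*G² (m(G) = (G² + G²) - 69 = 2*G² - 69 = -69 + 2*G²)
a(c, I) = -44 - 3/I (a(c, I) = -3/I - 1*44 = -3/I - 44 = -44 - 3/I)
a(21, -85) - m(-53) = (-44 - 3/(-85)) - (-69 + 2*(-53)²) = (-44 - 3*(-1/85)) - (-69 + 2*2809) = (-44 + 3/85) - (-69 + 5618) = -3737/85 - 1*5549 = -3737/85 - 5549 = -475402/85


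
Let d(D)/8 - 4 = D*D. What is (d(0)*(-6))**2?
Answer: 36864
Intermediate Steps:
d(D) = 32 + 8*D**2 (d(D) = 32 + 8*(D*D) = 32 + 8*D**2)
(d(0)*(-6))**2 = ((32 + 8*0**2)*(-6))**2 = ((32 + 8*0)*(-6))**2 = ((32 + 0)*(-6))**2 = (32*(-6))**2 = (-192)**2 = 36864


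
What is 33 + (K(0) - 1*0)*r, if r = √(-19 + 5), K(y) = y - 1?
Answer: 33 - I*√14 ≈ 33.0 - 3.7417*I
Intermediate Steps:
K(y) = -1 + y
r = I*√14 (r = √(-14) = I*√14 ≈ 3.7417*I)
33 + (K(0) - 1*0)*r = 33 + ((-1 + 0) - 1*0)*(I*√14) = 33 + (-1 + 0)*(I*√14) = 33 - I*√14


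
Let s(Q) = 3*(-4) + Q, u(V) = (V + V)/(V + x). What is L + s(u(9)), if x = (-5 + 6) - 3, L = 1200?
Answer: 8334/7 ≈ 1190.6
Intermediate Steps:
x = -2 (x = 1 - 3 = -2)
u(V) = 2*V/(-2 + V) (u(V) = (V + V)/(V - 2) = (2*V)/(-2 + V) = 2*V/(-2 + V))
s(Q) = -12 + Q
L + s(u(9)) = 1200 + (-12 + 2*9/(-2 + 9)) = 1200 + (-12 + 2*9/7) = 1200 + (-12 + 2*9*(1/7)) = 1200 + (-12 + 18/7) = 1200 - 66/7 = 8334/7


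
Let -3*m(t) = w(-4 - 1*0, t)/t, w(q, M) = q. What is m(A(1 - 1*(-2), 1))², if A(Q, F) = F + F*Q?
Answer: ⅑ ≈ 0.11111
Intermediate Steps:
m(t) = 4/(3*t) (m(t) = -(-4 - 1*0)/(3*t) = -(-4 + 0)/(3*t) = -(-4)/(3*t) = 4/(3*t))
m(A(1 - 1*(-2), 1))² = (4/(3*((1*(1 + (1 - 1*(-2)))))))² = (4/(3*((1*(1 + (1 + 2))))))² = (4/(3*((1*(1 + 3)))))² = (4/(3*((1*4))))² = ((4/3)/4)² = ((4/3)*(¼))² = (⅓)² = ⅑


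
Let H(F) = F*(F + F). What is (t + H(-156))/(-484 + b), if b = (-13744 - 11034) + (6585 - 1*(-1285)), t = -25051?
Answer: -23621/17392 ≈ -1.3582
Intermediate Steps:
H(F) = 2*F² (H(F) = F*(2*F) = 2*F²)
b = -16908 (b = -24778 + (6585 + 1285) = -24778 + 7870 = -16908)
(t + H(-156))/(-484 + b) = (-25051 + 2*(-156)²)/(-484 - 16908) = (-25051 + 2*24336)/(-17392) = (-25051 + 48672)*(-1/17392) = 23621*(-1/17392) = -23621/17392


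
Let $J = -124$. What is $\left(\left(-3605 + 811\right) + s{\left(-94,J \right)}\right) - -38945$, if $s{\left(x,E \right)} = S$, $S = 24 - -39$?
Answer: $36214$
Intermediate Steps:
$S = 63$ ($S = 24 + 39 = 63$)
$s{\left(x,E \right)} = 63$
$\left(\left(-3605 + 811\right) + s{\left(-94,J \right)}\right) - -38945 = \left(\left(-3605 + 811\right) + 63\right) - -38945 = \left(-2794 + 63\right) + 38945 = -2731 + 38945 = 36214$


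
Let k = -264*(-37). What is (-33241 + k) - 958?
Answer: -24431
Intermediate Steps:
k = 9768
(-33241 + k) - 958 = (-33241 + 9768) - 958 = -23473 - 958 = -24431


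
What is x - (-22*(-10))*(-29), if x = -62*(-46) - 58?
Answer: 9174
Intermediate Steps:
x = 2794 (x = 2852 - 58 = 2794)
x - (-22*(-10))*(-29) = 2794 - (-22*(-10))*(-29) = 2794 - 220*(-29) = 2794 - 1*(-6380) = 2794 + 6380 = 9174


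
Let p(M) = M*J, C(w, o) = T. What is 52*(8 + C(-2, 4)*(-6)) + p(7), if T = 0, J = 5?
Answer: 451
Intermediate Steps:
C(w, o) = 0
p(M) = 5*M (p(M) = M*5 = 5*M)
52*(8 + C(-2, 4)*(-6)) + p(7) = 52*(8 + 0*(-6)) + 5*7 = 52*(8 + 0) + 35 = 52*8 + 35 = 416 + 35 = 451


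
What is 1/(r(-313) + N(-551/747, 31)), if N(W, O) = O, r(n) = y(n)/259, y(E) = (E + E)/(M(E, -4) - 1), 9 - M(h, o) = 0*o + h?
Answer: 83139/2576683 ≈ 0.032266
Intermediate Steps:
M(h, o) = 9 - h (M(h, o) = 9 - (0*o + h) = 9 - (0 + h) = 9 - h)
y(E) = 2*E/(8 - E) (y(E) = (E + E)/((9 - E) - 1) = (2*E)/(8 - E) = 2*E/(8 - E))
r(n) = -2*n/(259*(-8 + n)) (r(n) = -2*n/(-8 + n)/259 = -2*n/(-8 + n)*(1/259) = -2*n/(259*(-8 + n)))
1/(r(-313) + N(-551/747, 31)) = 1/(-2*(-313)/(-2072 + 259*(-313)) + 31) = 1/(-2*(-313)/(-2072 - 81067) + 31) = 1/(-2*(-313)/(-83139) + 31) = 1/(-2*(-313)*(-1/83139) + 31) = 1/(-626/83139 + 31) = 1/(2576683/83139) = 83139/2576683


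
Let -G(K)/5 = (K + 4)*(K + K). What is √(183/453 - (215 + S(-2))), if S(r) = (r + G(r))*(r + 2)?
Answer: 2*I*√1223251/151 ≈ 14.649*I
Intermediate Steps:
G(K) = -10*K*(4 + K) (G(K) = -5*(K + 4)*(K + K) = -5*(4 + K)*2*K = -10*K*(4 + K))
S(r) = (2 + r)*(r - 10*r*(4 + r)) (S(r) = (r - 10*r*(4 + r))*(r + 2) = (r - 10*r*(4 + r))*(2 + r) = (2 + r)*(r - 10*r*(4 + r)))
√(183/453 - (215 + S(-2))) = √(183/453 - (215 - 2*(-78 - 59*(-2) - 10*(-2)²))) = √(183*(1/453) - (215 - 2*(-78 + 118 - 10*4))) = √(61/151 - (215 - 2*(-78 + 118 - 40))) = √(61/151 - (215 - 2*0)) = √(61/151 - (215 + 0)) = √(61/151 - 1*215) = √(61/151 - 215) = √(-32404/151) = 2*I*√1223251/151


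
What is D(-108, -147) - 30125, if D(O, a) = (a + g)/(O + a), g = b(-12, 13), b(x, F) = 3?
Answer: -2560577/85 ≈ -30124.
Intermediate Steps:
g = 3
D(O, a) = (3 + a)/(O + a) (D(O, a) = (a + 3)/(O + a) = (3 + a)/(O + a))
D(-108, -147) - 30125 = (3 - 147)/(-108 - 147) - 30125 = -144/(-255) - 30125 = -1/255*(-144) - 30125 = 48/85 - 30125 = -2560577/85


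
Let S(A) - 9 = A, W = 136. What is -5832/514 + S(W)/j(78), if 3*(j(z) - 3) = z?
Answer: -1631/257 ≈ -6.3463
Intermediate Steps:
j(z) = 3 + z/3
S(A) = 9 + A
-5832/514 + S(W)/j(78) = -5832/514 + (9 + 136)/(3 + (⅓)*78) = -5832*1/514 + 145/(3 + 26) = -2916/257 + 145/29 = -2916/257 + 145*(1/29) = -2916/257 + 5 = -1631/257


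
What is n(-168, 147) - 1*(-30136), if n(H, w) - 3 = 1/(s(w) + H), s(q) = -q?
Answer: 9493784/315 ≈ 30139.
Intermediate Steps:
n(H, w) = 3 + 1/(H - w) (n(H, w) = 3 + 1/(-w + H) = 3 + 1/(H - w))
n(-168, 147) - 1*(-30136) = (1 - 3*147 + 3*(-168))/(-168 - 1*147) - 1*(-30136) = (1 - 441 - 504)/(-168 - 147) + 30136 = -944/(-315) + 30136 = -1/315*(-944) + 30136 = 944/315 + 30136 = 9493784/315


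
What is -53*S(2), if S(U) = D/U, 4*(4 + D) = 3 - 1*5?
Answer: 477/4 ≈ 119.25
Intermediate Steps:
D = -9/2 (D = -4 + (3 - 1*5)/4 = -4 + (3 - 5)/4 = -4 + (¼)*(-2) = -4 - ½ = -9/2 ≈ -4.5000)
S(U) = -9/(2*U)
-53*S(2) = -(-477)/(2*2) = -53*(-9/4) = 477/4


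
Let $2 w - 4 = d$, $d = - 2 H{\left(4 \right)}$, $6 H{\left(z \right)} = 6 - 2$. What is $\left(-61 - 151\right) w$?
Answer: $- \frac{848}{3} \approx -282.67$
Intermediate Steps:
$H{\left(z \right)} = \frac{2}{3}$ ($H{\left(z \right)} = \frac{6 - 2}{6} = \frac{1}{6} \cdot 4 = \frac{2}{3}$)
$d = - \frac{4}{3}$ ($d = \left(-2\right) \frac{2}{3} = - \frac{4}{3} \approx -1.3333$)
$w = \frac{4}{3}$ ($w = 2 + \frac{1}{2} \left(- \frac{4}{3}\right) = 2 - \frac{2}{3} = \frac{4}{3} \approx 1.3333$)
$\left(-61 - 151\right) w = \left(-61 - 151\right) \frac{4}{3} = \left(-212\right) \frac{4}{3} = - \frac{848}{3}$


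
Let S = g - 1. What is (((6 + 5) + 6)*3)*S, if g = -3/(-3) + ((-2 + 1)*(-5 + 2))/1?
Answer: 153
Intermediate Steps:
g = 4 (g = -3*(-1/3) - 1*(-3)*1 = 1 + 3*1 = 1 + 3 = 4)
S = 3 (S = 4 - 1 = 3)
(((6 + 5) + 6)*3)*S = (((6 + 5) + 6)*3)*3 = ((11 + 6)*3)*3 = (17*3)*3 = 51*3 = 153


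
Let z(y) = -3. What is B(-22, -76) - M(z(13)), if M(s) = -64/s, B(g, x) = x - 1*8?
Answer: -316/3 ≈ -105.33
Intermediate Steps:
B(g, x) = -8 + x (B(g, x) = x - 8 = -8 + x)
B(-22, -76) - M(z(13)) = (-8 - 76) - (-64)/(-3) = -84 - (-64)*(-1)/3 = -84 - 1*64/3 = -84 - 64/3 = -316/3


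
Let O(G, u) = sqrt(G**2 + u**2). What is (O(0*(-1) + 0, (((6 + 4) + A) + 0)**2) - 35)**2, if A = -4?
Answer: 1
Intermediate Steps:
(O(0*(-1) + 0, (((6 + 4) + A) + 0)**2) - 35)**2 = (sqrt((0*(-1) + 0)**2 + ((((6 + 4) - 4) + 0)**2)**2) - 35)**2 = (sqrt((0 + 0)**2 + (((10 - 4) + 0)**2)**2) - 35)**2 = (sqrt(0**2 + ((6 + 0)**2)**2) - 35)**2 = (sqrt(0 + (6**2)**2) - 35)**2 = (sqrt(0 + 36**2) - 35)**2 = (sqrt(0 + 1296) - 35)**2 = (sqrt(1296) - 35)**2 = (36 - 35)**2 = 1**2 = 1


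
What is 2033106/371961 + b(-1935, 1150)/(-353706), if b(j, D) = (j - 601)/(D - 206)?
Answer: 3142832934455/574987067444 ≈ 5.4659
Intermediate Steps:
b(j, D) = (-601 + j)/(-206 + D)
2033106/371961 + b(-1935, 1150)/(-353706) = 2033106/371961 + ((-601 - 1935)/(-206 + 1150))/(-353706) = 2033106*(1/371961) + (-2536/944)*(-1/353706) = 677702/123987 + ((1/944)*(-2536))*(-1/353706) = 677702/123987 - 317/118*(-1/353706) = 677702/123987 + 317/41737308 = 3142832934455/574987067444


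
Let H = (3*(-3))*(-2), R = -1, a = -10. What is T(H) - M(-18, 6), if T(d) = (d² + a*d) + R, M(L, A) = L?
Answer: 161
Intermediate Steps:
H = 18 (H = -9*(-2) = 18)
T(d) = -1 + d² - 10*d (T(d) = (d² - 10*d) - 1 = -1 + d² - 10*d)
T(H) - M(-18, 6) = (-1 + 18² - 10*18) - 1*(-18) = (-1 + 324 - 180) + 18 = 143 + 18 = 161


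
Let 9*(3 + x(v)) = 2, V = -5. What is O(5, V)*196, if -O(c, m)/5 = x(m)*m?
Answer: -122500/9 ≈ -13611.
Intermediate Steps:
x(v) = -25/9 (x(v) = -3 + (1/9)*2 = -3 + 2/9 = -25/9)
O(c, m) = 125*m/9 (O(c, m) = -(-125)*m/9 = 125*m/9)
O(5, V)*196 = ((125/9)*(-5))*196 = -625/9*196 = -122500/9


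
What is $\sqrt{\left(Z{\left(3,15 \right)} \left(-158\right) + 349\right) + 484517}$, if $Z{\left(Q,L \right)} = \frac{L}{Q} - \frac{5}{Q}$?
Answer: $\frac{\sqrt{4359054}}{3} \approx 695.95$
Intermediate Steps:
$Z{\left(Q,L \right)} = - \frac{5}{Q} + \frac{L}{Q}$
$\sqrt{\left(Z{\left(3,15 \right)} \left(-158\right) + 349\right) + 484517} = \sqrt{\left(\frac{-5 + 15}{3} \left(-158\right) + 349\right) + 484517} = \sqrt{\left(\frac{1}{3} \cdot 10 \left(-158\right) + 349\right) + 484517} = \sqrt{\left(\frac{10}{3} \left(-158\right) + 349\right) + 484517} = \sqrt{\left(- \frac{1580}{3} + 349\right) + 484517} = \sqrt{- \frac{533}{3} + 484517} = \sqrt{\frac{1453018}{3}} = \frac{\sqrt{4359054}}{3}$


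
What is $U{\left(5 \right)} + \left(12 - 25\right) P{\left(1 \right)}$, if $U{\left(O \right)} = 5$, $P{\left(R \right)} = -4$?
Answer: $57$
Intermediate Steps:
$U{\left(5 \right)} + \left(12 - 25\right) P{\left(1 \right)} = 5 + \left(12 - 25\right) \left(-4\right) = 5 - -52 = 5 + 52 = 57$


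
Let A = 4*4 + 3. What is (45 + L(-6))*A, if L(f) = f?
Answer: 741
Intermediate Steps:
A = 19 (A = 16 + 3 = 19)
(45 + L(-6))*A = (45 - 6)*19 = 39*19 = 741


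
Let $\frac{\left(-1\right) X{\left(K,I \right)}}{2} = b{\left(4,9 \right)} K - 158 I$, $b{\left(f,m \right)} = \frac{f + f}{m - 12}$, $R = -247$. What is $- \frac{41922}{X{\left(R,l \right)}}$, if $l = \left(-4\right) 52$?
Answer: $\frac{62883}{100568} \approx 0.62528$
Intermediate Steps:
$l = -208$
$b{\left(f,m \right)} = \frac{2 f}{-12 + m}$
$X{\left(K,I \right)} = 316 I + \frac{16 K}{3}$ ($X{\left(K,I \right)} = - 2 \left(2 \cdot 4 \frac{1}{-12 + 9} K - 158 I\right) = - 2 \left(2 \cdot 4 \frac{1}{-3} K - 158 I\right) = - 2 \left(2 \cdot 4 \left(- \frac{1}{3}\right) K - 158 I\right) = - 2 \left(- \frac{8 K}{3} - 158 I\right) = - 2 \left(- 158 I - \frac{8 K}{3}\right) = 316 I + \frac{16 K}{3}$)
$- \frac{41922}{X{\left(R,l \right)}} = - \frac{41922}{316 \left(-208\right) + \frac{16}{3} \left(-247\right)} = - \frac{41922}{-65728 - \frac{3952}{3}} = - \frac{41922}{- \frac{201136}{3}} = \left(-41922\right) \left(- \frac{3}{201136}\right) = \frac{62883}{100568}$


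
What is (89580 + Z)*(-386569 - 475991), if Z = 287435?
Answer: -325198058400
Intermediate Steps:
(89580 + Z)*(-386569 - 475991) = (89580 + 287435)*(-386569 - 475991) = 377015*(-862560) = -325198058400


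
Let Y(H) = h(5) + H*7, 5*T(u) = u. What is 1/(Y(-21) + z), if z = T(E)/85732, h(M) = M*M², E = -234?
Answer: -214330/4715377 ≈ -0.045453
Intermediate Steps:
T(u) = u/5
h(M) = M³
z = -117/214330 (z = ((⅕)*(-234))/85732 = -234/5*1/85732 = -117/214330 ≈ -0.00054589)
Y(H) = 125 + 7*H (Y(H) = 5³ + H*7 = 125 + 7*H)
1/(Y(-21) + z) = 1/((125 + 7*(-21)) - 117/214330) = 1/((125 - 147) - 117/214330) = 1/(-22 - 117/214330) = 1/(-4715377/214330) = -214330/4715377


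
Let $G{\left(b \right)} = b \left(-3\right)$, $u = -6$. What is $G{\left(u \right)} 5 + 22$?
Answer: $112$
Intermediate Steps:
$G{\left(b \right)} = - 3 b$
$G{\left(u \right)} 5 + 22 = \left(-3\right) \left(-6\right) 5 + 22 = 18 \cdot 5 + 22 = 90 + 22 = 112$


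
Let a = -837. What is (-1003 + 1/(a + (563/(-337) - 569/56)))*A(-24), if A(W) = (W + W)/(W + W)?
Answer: -16067221307/16019145 ≈ -1003.0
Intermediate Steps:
A(W) = 1 (A(W) = (2*W)/((2*W)) = (2*W)*(1/(2*W)) = 1)
(-1003 + 1/(a + (563/(-337) - 569/56)))*A(-24) = (-1003 + 1/(-837 + (563/(-337) - 569/56)))*1 = (-1003 + 1/(-837 + (563*(-1/337) - 569*1/56)))*1 = (-1003 + 1/(-837 + (-563/337 - 569/56)))*1 = (-1003 + 1/(-837 - 223281/18872))*1 = (-1003 + 1/(-16019145/18872))*1 = (-1003 - 18872/16019145)*1 = -16067221307/16019145*1 = -16067221307/16019145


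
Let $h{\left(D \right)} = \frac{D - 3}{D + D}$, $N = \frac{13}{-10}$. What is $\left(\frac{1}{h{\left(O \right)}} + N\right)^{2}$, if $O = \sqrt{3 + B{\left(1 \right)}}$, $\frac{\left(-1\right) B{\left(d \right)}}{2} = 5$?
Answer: $\frac{- 273 \sqrt{7} + 589 i}{100 \left(i + 3 \sqrt{7}\right)} \approx -0.80375 + 0.84333 i$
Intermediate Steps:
$B{\left(d \right)} = -10$ ($B{\left(d \right)} = \left(-2\right) 5 = -10$)
$O = i \sqrt{7}$ ($O = \sqrt{3 - 10} = \sqrt{-7} = i \sqrt{7} \approx 2.6458 i$)
$N = - \frac{13}{10}$ ($N = 13 \left(- \frac{1}{10}\right) = - \frac{13}{10} \approx -1.3$)
$h{\left(D \right)} = \frac{-3 + D}{2 D}$
$\left(\frac{1}{h{\left(O \right)}} + N\right)^{2} = \left(\frac{1}{\frac{1}{2} \frac{1}{i \sqrt{7}} \left(-3 + i \sqrt{7}\right)} - \frac{13}{10}\right)^{2} = \left(\frac{1}{\frac{1}{2} \left(- \frac{i \sqrt{7}}{7}\right) \left(-3 + i \sqrt{7}\right)} - \frac{13}{10}\right)^{2} = \left(\frac{1}{\left(- \frac{1}{14}\right) i \sqrt{7} \left(-3 + i \sqrt{7}\right)} - \frac{13}{10}\right)^{2} = \left(\frac{2 i \sqrt{7}}{-3 + i \sqrt{7}} - \frac{13}{10}\right)^{2} = \left(- \frac{13}{10} + \frac{2 i \sqrt{7}}{-3 + i \sqrt{7}}\right)^{2}$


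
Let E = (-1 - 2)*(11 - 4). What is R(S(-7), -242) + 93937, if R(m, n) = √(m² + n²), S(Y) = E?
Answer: 93937 + √59005 ≈ 94180.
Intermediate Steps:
E = -21 (E = -3*7 = -21)
S(Y) = -21
R(S(-7), -242) + 93937 = √((-21)² + (-242)²) + 93937 = √(441 + 58564) + 93937 = √59005 + 93937 = 93937 + √59005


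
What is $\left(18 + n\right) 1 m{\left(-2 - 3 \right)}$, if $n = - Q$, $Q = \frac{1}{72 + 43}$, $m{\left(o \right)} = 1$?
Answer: $\frac{2069}{115} \approx 17.991$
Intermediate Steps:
$Q = \frac{1}{115} \approx 0.0086956$
$n = - \frac{1}{115}$ ($n = \left(-1\right) \frac{1}{115} = - \frac{1}{115} \approx -0.0086956$)
$\left(18 + n\right) 1 m{\left(-2 - 3 \right)} = \left(18 - \frac{1}{115}\right) 1 \cdot 1 = \frac{2069}{115} \cdot 1 = \frac{2069}{115}$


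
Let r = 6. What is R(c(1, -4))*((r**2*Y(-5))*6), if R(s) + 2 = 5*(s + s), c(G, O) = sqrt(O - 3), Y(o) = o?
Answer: 2160 - 10800*I*sqrt(7) ≈ 2160.0 - 28574.0*I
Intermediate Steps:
c(G, O) = sqrt(-3 + O)
R(s) = -2 + 10*s (R(s) = -2 + 5*(s + s) = -2 + 5*(2*s) = -2 + 10*s)
R(c(1, -4))*((r**2*Y(-5))*6) = (-2 + 10*sqrt(-3 - 4))*((6**2*(-5))*6) = (-2 + 10*sqrt(-7))*((36*(-5))*6) = (-2 + 10*(I*sqrt(7)))*(-180*6) = (-2 + 10*I*sqrt(7))*(-1080) = 2160 - 10800*I*sqrt(7)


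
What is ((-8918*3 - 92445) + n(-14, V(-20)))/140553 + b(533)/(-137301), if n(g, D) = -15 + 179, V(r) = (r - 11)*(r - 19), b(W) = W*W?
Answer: -2679675512/918955593 ≈ -2.9160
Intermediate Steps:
b(W) = W**2
V(r) = (-19 + r)*(-11 + r) (V(r) = (-11 + r)*(-19 + r) = (-19 + r)*(-11 + r))
n(g, D) = 164
((-8918*3 - 92445) + n(-14, V(-20)))/140553 + b(533)/(-137301) = ((-8918*3 - 92445) + 164)/140553 + 533**2/(-137301) = ((-26754 - 92445) + 164)*(1/140553) + 284089*(-1/137301) = (-119199 + 164)*(1/140553) - 284089/137301 = -119035*1/140553 - 284089/137301 = -17005/20079 - 284089/137301 = -2679675512/918955593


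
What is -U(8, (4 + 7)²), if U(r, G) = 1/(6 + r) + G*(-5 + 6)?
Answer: -1695/14 ≈ -121.07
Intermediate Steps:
U(r, G) = G + 1/(6 + r) (U(r, G) = 1/(6 + r) + G*1 = 1/(6 + r) + G = G + 1/(6 + r))
-U(8, (4 + 7)²) = -(1 + 6*(4 + 7)² + (4 + 7)²*8)/(6 + 8) = -(1 + 6*11² + 11²*8)/14 = -(1 + 6*121 + 121*8)/14 = -(1 + 726 + 968)/14 = -1695/14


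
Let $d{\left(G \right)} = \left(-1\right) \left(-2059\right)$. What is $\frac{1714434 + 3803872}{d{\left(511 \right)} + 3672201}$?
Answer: $\frac{2759153}{1837130} \approx 1.5019$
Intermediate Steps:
$d{\left(G \right)} = 2059$
$\frac{1714434 + 3803872}{d{\left(511 \right)} + 3672201} = \frac{1714434 + 3803872}{2059 + 3672201} = \frac{5518306}{3674260} = 5518306 \cdot \frac{1}{3674260} = \frac{2759153}{1837130}$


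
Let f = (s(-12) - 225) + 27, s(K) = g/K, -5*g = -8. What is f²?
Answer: 8832784/225 ≈ 39257.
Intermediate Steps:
g = 8/5 (g = -⅕*(-8) = 8/5 ≈ 1.6000)
s(K) = 8/(5*K)
f = -2972/15 (f = ((8/5)/(-12) - 225) + 27 = ((8/5)*(-1/12) - 225) + 27 = (-2/15 - 225) + 27 = -3377/15 + 27 = -2972/15 ≈ -198.13)
f² = (-2972/15)² = 8832784/225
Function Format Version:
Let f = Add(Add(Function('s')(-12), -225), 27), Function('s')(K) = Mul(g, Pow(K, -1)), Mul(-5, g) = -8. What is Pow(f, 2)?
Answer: Rational(8832784, 225) ≈ 39257.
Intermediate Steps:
g = Rational(8, 5) (g = Mul(Rational(-1, 5), -8) = Rational(8, 5) ≈ 1.6000)
Function('s')(K) = Mul(Rational(8, 5), Pow(K, -1))
f = Rational(-2972, 15) (f = Add(Add(Mul(Rational(8, 5), Pow(-12, -1)), -225), 27) = Add(Add(Mul(Rational(8, 5), Rational(-1, 12)), -225), 27) = Add(Add(Rational(-2, 15), -225), 27) = Add(Rational(-3377, 15), 27) = Rational(-2972, 15) ≈ -198.13)
Pow(f, 2) = Pow(Rational(-2972, 15), 2) = Rational(8832784, 225)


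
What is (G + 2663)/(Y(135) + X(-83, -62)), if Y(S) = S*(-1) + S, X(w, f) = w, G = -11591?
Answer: 8928/83 ≈ 107.57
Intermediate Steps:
Y(S) = 0 (Y(S) = -S + S = 0)
(G + 2663)/(Y(135) + X(-83, -62)) = (-11591 + 2663)/(0 - 83) = -8928/(-83) = -8928*(-1/83) = 8928/83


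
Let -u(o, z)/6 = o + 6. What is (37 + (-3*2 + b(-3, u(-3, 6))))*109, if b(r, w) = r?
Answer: 3052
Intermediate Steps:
u(o, z) = -36 - 6*o (u(o, z) = -6*(o + 6) = -6*(6 + o) = -36 - 6*o)
(37 + (-3*2 + b(-3, u(-3, 6))))*109 = (37 + (-3*2 - 3))*109 = (37 + (-6 - 3))*109 = (37 - 9)*109 = 28*109 = 3052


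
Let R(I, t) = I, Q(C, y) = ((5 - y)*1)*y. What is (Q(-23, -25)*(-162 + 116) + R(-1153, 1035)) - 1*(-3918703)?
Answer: 3952050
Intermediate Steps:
Q(C, y) = y*(5 - y) (Q(C, y) = (5 - y)*y = y*(5 - y))
(Q(-23, -25)*(-162 + 116) + R(-1153, 1035)) - 1*(-3918703) = ((-25*(5 - 1*(-25)))*(-162 + 116) - 1153) - 1*(-3918703) = (-25*(5 + 25)*(-46) - 1153) + 3918703 = (-25*30*(-46) - 1153) + 3918703 = (-750*(-46) - 1153) + 3918703 = (34500 - 1153) + 3918703 = 33347 + 3918703 = 3952050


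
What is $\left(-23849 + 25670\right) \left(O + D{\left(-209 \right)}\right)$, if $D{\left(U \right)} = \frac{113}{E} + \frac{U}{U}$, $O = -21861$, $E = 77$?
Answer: $- \frac{3064937847}{77} \approx -3.9804 \cdot 10^{7}$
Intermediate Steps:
$D{\left(U \right)} = \frac{190}{77}$ ($D{\left(U \right)} = \frac{113}{77} + \frac{U}{U} = 113 \cdot \frac{1}{77} + 1 = \frac{113}{77} + 1 = \frac{190}{77}$)
$\left(-23849 + 25670\right) \left(O + D{\left(-209 \right)}\right) = \left(-23849 + 25670\right) \left(-21861 + \frac{190}{77}\right) = 1821 \left(- \frac{1683107}{77}\right) = - \frac{3064937847}{77}$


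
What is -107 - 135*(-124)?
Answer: 16633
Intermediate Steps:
-107 - 135*(-124) = -107 + 16740 = 16633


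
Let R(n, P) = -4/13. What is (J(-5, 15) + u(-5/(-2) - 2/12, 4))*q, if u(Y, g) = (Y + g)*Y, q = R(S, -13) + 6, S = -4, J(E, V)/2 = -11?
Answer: -370/9 ≈ -41.111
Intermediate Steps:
J(E, V) = -22 (J(E, V) = 2*(-11) = -22)
R(n, P) = -4/13 (R(n, P) = -4*1/13 = -4/13)
q = 74/13 (q = -4/13 + 6 = 74/13 ≈ 5.6923)
u(Y, g) = Y*(Y + g)
(J(-5, 15) + u(-5/(-2) - 2/12, 4))*q = (-22 + (-5/(-2) - 2/12)*((-5/(-2) - 2/12) + 4))*(74/13) = (-22 + (-5*(-½) - 2*1/12)*((-5*(-½) - 2*1/12) + 4))*(74/13) = (-22 + (5/2 - ⅙)*((5/2 - ⅙) + 4))*(74/13) = (-22 + 7*(7/3 + 4)/3)*(74/13) = (-22 + (7/3)*(19/3))*(74/13) = (-22 + 133/9)*(74/13) = -65/9*74/13 = -370/9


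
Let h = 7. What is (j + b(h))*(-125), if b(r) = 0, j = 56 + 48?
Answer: -13000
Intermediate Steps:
j = 104
(j + b(h))*(-125) = (104 + 0)*(-125) = 104*(-125) = -13000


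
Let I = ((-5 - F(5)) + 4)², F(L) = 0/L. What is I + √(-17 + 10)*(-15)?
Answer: 1 - 15*I*√7 ≈ 1.0 - 39.686*I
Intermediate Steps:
F(L) = 0
I = 1 (I = ((-5 - 1*0) + 4)² = ((-5 + 0) + 4)² = (-5 + 4)² = (-1)² = 1)
I + √(-17 + 10)*(-15) = 1 + √(-17 + 10)*(-15) = 1 + √(-7)*(-15) = 1 + (I*√7)*(-15) = 1 - 15*I*√7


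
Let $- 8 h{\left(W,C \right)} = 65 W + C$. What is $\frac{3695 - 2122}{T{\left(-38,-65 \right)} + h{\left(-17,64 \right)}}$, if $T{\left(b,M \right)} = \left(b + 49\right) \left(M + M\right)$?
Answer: $- \frac{12584}{10399} \approx -1.2101$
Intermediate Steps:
$h{\left(W,C \right)} = - \frac{65 W}{8} - \frac{C}{8}$ ($h{\left(W,C \right)} = - \frac{65 W + C}{8} = - \frac{C + 65 W}{8} = - \frac{65 W}{8} - \frac{C}{8}$)
$T{\left(b,M \right)} = 2 M \left(49 + b\right)$ ($T{\left(b,M \right)} = \left(49 + b\right) 2 M = 2 M \left(49 + b\right)$)
$\frac{3695 - 2122}{T{\left(-38,-65 \right)} + h{\left(-17,64 \right)}} = \frac{3695 - 2122}{2 \left(-65\right) \left(49 - 38\right) - - \frac{1041}{8}} = \frac{1573}{2 \left(-65\right) 11 + \left(\frac{1105}{8} - 8\right)} = \frac{1573}{-1430 + \frac{1041}{8}} = \frac{1573}{- \frac{10399}{8}} = 1573 \left(- \frac{8}{10399}\right) = - \frac{12584}{10399}$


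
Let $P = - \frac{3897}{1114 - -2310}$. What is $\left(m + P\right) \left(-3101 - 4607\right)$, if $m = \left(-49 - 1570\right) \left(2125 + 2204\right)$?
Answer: $\frac{46243423222767}{856} \approx 5.4023 \cdot 10^{10}$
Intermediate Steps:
$P = - \frac{3897}{3424}$ ($P = - \frac{3897}{1114 + 2310} = - \frac{3897}{3424} \approx -1.1381$)
$m = -7008651$ ($m = \left(-1619\right) 4329 = -7008651$)
$\left(m + P\right) \left(-3101 - 4607\right) = \left(-7008651 - \frac{3897}{3424}\right) \left(-3101 - 4607\right) = \left(- \frac{23997624921}{3424}\right) \left(-7708\right) = \frac{46243423222767}{856}$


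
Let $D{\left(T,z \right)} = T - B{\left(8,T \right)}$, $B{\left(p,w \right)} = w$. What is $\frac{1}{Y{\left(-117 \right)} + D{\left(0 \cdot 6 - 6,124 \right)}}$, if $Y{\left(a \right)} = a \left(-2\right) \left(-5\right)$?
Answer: $- \frac{1}{1170} \approx -0.0008547$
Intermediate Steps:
$Y{\left(a \right)} = 10 a$ ($Y{\left(a \right)} = - 2 a \left(-5\right) = 10 a$)
$D{\left(T,z \right)} = 0$ ($D{\left(T,z \right)} = T - T = 0$)
$\frac{1}{Y{\left(-117 \right)} + D{\left(0 \cdot 6 - 6,124 \right)}} = \frac{1}{10 \left(-117\right) + 0} = \frac{1}{-1170 + 0} = \frac{1}{-1170} = - \frac{1}{1170}$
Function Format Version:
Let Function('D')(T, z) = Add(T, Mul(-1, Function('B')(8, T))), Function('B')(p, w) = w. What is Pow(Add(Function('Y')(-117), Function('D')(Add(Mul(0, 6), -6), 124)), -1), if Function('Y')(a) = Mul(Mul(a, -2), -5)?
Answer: Rational(-1, 1170) ≈ -0.00085470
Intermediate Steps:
Function('Y')(a) = Mul(10, a) (Function('Y')(a) = Mul(Mul(-2, a), -5) = Mul(10, a))
Function('D')(T, z) = 0 (Function('D')(T, z) = Add(T, Mul(-1, T)) = 0)
Pow(Add(Function('Y')(-117), Function('D')(Add(Mul(0, 6), -6), 124)), -1) = Pow(Add(Mul(10, -117), 0), -1) = Pow(Add(-1170, 0), -1) = Pow(-1170, -1) = Rational(-1, 1170)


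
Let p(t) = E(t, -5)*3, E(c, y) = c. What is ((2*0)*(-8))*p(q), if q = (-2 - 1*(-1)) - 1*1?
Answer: 0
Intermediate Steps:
q = -2 (q = (-2 + 1) - 1 = -1 - 1 = -2)
p(t) = 3*t (p(t) = t*3 = 3*t)
((2*0)*(-8))*p(q) = ((2*0)*(-8))*(3*(-2)) = (0*(-8))*(-6) = 0*(-6) = 0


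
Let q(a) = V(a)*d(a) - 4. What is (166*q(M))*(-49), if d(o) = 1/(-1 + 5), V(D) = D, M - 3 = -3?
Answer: 32536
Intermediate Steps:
M = 0 (M = 3 - 3 = 0)
d(o) = ¼ (d(o) = 1/4 = ¼)
q(a) = -4 + a/4 (q(a) = a*(¼) - 4 = a/4 - 4 = -4 + a/4)
(166*q(M))*(-49) = (166*(-4 + (¼)*0))*(-49) = (166*(-4 + 0))*(-49) = (166*(-4))*(-49) = -664*(-49) = 32536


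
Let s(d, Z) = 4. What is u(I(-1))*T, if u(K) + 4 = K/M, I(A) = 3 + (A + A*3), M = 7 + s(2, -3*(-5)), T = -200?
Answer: 9000/11 ≈ 818.18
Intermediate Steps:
M = 11 (M = 7 + 4 = 11)
I(A) = 3 + 4*A (I(A) = 3 + (A + 3*A) = 3 + 4*A)
u(K) = -4 + K/11
u(I(-1))*T = (-4 + (3 + 4*(-1))/11)*(-200) = (-4 + (3 - 4)/11)*(-200) = (-4 + (1/11)*(-1))*(-200) = (-4 - 1/11)*(-200) = -45/11*(-200) = 9000/11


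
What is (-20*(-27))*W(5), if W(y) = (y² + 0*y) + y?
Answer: 16200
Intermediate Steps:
W(y) = y + y² (W(y) = (y² + 0) + y = y² + y = y + y²)
(-20*(-27))*W(5) = (-20*(-27))*(5*(1 + 5)) = 540*(5*6) = 540*30 = 16200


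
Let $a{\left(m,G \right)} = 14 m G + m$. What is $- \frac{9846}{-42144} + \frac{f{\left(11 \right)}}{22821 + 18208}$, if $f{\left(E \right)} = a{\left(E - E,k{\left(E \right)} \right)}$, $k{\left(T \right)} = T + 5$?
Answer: $\frac{1641}{7024} \approx 0.23363$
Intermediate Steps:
$k{\left(T \right)} = 5 + T$
$a{\left(m,G \right)} = m + 14 G m$ ($a{\left(m,G \right)} = 14 G m + m = m + 14 G m$)
$f{\left(E \right)} = 0$ ($f{\left(E \right)} = \left(E - E\right) \left(1 + 14 \left(5 + E\right)\right) = 0 \left(1 + \left(70 + 14 E\right)\right) = 0 \left(71 + 14 E\right) = 0$)
$- \frac{9846}{-42144} + \frac{f{\left(11 \right)}}{22821 + 18208} = - \frac{9846}{-42144} + \frac{0}{22821 + 18208} = \left(-9846\right) \left(- \frac{1}{42144}\right) + \frac{0}{41029} = \frac{1641}{7024} + 0 \cdot \frac{1}{41029} = \frac{1641}{7024} + 0 = \frac{1641}{7024}$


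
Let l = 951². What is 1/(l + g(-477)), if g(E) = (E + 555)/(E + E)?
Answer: 159/143799746 ≈ 1.1057e-6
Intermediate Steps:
l = 904401
g(E) = (555 + E)/(2*E) (g(E) = (555 + E)/((2*E)) = (555 + E)*(1/(2*E)) = (555 + E)/(2*E))
1/(l + g(-477)) = 1/(904401 + (½)*(555 - 477)/(-477)) = 1/(904401 + (½)*(-1/477)*78) = 1/(904401 - 13/159) = 1/(143799746/159) = 159/143799746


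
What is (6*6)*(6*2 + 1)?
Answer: 468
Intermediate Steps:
(6*6)*(6*2 + 1) = 36*(12 + 1) = 36*13 = 468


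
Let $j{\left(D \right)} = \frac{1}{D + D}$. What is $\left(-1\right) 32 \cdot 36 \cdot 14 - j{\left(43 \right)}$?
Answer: $- \frac{1387009}{86} \approx -16128.0$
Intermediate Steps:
$j{\left(D \right)} = \frac{1}{2 D}$
$\left(-1\right) 32 \cdot 36 \cdot 14 - j{\left(43 \right)} = \left(-1\right) 32 \cdot 36 \cdot 14 - \frac{1}{2 \cdot 43} = \left(-32\right) 36 \cdot 14 - \frac{1}{2} \cdot \frac{1}{43} = \left(-1152\right) 14 - \frac{1}{86} = -16128 - \frac{1}{86} = - \frac{1387009}{86}$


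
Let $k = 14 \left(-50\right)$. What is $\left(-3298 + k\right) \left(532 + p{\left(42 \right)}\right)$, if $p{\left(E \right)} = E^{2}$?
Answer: $-9179408$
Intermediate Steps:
$k = -700$
$\left(-3298 + k\right) \left(532 + p{\left(42 \right)}\right) = \left(-3298 - 700\right) \left(532 + 42^{2}\right) = - 3998 \left(532 + 1764\right) = \left(-3998\right) 2296 = -9179408$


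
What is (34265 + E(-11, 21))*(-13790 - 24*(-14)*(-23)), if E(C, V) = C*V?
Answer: -732343612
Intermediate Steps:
(34265 + E(-11, 21))*(-13790 - 24*(-14)*(-23)) = (34265 - 11*21)*(-13790 - 24*(-14)*(-23)) = (34265 - 231)*(-13790 + 336*(-23)) = 34034*(-13790 - 7728) = 34034*(-21518) = -732343612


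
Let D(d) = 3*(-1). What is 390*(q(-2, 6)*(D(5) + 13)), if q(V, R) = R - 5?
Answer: 3900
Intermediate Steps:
D(d) = -3
q(V, R) = -5 + R
390*(q(-2, 6)*(D(5) + 13)) = 390*((-5 + 6)*(-3 + 13)) = 390*(1*10) = 390*10 = 3900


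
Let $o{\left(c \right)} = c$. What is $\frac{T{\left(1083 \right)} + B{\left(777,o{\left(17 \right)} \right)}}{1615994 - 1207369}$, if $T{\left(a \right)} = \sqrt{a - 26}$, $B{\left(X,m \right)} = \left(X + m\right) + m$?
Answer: $\frac{811}{408625} + \frac{\sqrt{1057}}{408625} \approx 0.0020643$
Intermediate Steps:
$B{\left(X,m \right)} = X + 2 m$
$T{\left(a \right)} = \sqrt{-26 + a}$
$\frac{T{\left(1083 \right)} + B{\left(777,o{\left(17 \right)} \right)}}{1615994 - 1207369} = \frac{\sqrt{-26 + 1083} + \left(777 + 2 \cdot 17\right)}{1615994 - 1207369} = \frac{\sqrt{1057} + \left(777 + 34\right)}{408625} = \left(\sqrt{1057} + 811\right) \frac{1}{408625} = \left(811 + \sqrt{1057}\right) \frac{1}{408625} = \frac{811}{408625} + \frac{\sqrt{1057}}{408625}$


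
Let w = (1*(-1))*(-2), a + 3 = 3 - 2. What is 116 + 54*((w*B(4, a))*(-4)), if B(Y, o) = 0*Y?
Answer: 116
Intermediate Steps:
a = -2 (a = -3 + (3 - 2) = -3 + 1 = -2)
w = 2 (w = -1*(-2) = 2)
B(Y, o) = 0
116 + 54*((w*B(4, a))*(-4)) = 116 + 54*((2*0)*(-4)) = 116 + 54*(0*(-4)) = 116 + 54*0 = 116 + 0 = 116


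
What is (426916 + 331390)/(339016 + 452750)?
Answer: 379153/395883 ≈ 0.95774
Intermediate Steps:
(426916 + 331390)/(339016 + 452750) = 758306/791766 = 758306*(1/791766) = 379153/395883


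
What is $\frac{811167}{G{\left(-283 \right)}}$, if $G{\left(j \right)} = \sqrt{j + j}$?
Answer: $- \frac{811167 i \sqrt{566}}{566} \approx - 34096.0 i$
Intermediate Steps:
$G{\left(j \right)} = \sqrt{2} \sqrt{j}$ ($G{\left(j \right)} = \sqrt{2 j} = \sqrt{2} \sqrt{j}$)
$\frac{811167}{G{\left(-283 \right)}} = \frac{811167}{\sqrt{2} \sqrt{-283}} = \frac{811167}{\sqrt{2} i \sqrt{283}} = \frac{811167}{i \sqrt{566}} = 811167 \left(- \frac{i \sqrt{566}}{566}\right) = - \frac{811167 i \sqrt{566}}{566}$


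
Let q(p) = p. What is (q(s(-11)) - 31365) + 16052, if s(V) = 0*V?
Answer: -15313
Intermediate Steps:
s(V) = 0
(q(s(-11)) - 31365) + 16052 = (0 - 31365) + 16052 = -31365 + 16052 = -15313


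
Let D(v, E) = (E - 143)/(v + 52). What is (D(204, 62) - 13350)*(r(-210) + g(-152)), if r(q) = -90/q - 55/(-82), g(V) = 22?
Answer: -45315032379/146944 ≈ -3.0838e+5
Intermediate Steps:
D(v, E) = (-143 + E)/(52 + v)
r(q) = 55/82 - 90/q (r(q) = -90/q - 55*(-1/82) = -90/q + 55/82 = 55/82 - 90/q)
(D(204, 62) - 13350)*(r(-210) + g(-152)) = ((-143 + 62)/(52 + 204) - 13350)*((55/82 - 90/(-210)) + 22) = (-81/256 - 13350)*((55/82 - 90*(-1/210)) + 22) = ((1/256)*(-81) - 13350)*((55/82 + 3/7) + 22) = (-81/256 - 13350)*(631/574 + 22) = -3417681/256*13259/574 = -45315032379/146944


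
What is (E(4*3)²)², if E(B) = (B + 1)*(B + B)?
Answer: 9475854336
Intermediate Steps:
E(B) = 2*B*(1 + B) (E(B) = (1 + B)*(2*B) = 2*B*(1 + B))
(E(4*3)²)² = ((2*(4*3)*(1 + 4*3))²)² = ((2*12*(1 + 12))²)² = ((2*12*13)²)² = (312²)² = 97344² = 9475854336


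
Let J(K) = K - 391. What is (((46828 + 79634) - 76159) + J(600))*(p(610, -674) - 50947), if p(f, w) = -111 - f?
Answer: -2609854016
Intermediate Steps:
J(K) = -391 + K
(((46828 + 79634) - 76159) + J(600))*(p(610, -674) - 50947) = (((46828 + 79634) - 76159) + (-391 + 600))*((-111 - 1*610) - 50947) = ((126462 - 76159) + 209)*((-111 - 610) - 50947) = (50303 + 209)*(-721 - 50947) = 50512*(-51668) = -2609854016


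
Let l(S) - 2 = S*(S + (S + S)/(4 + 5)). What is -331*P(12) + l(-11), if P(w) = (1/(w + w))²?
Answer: 86005/576 ≈ 149.31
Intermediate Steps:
P(w) = 1/(4*w²) (P(w) = (1/(2*w))² = 1/(4*w²))
l(S) = 2 + 11*S²/9 (l(S) = 2 + S*(S + (S + S)/(4 + 5)) = 2 + S*(S + (2*S)/9) = 2 + S*(S + (2*S)*(⅑)) = 2 + S*(S + 2*S/9) = 2 + S*(11*S/9) = 2 + 11*S²/9)
-331*P(12) + l(-11) = -331/(4*12²) + (2 + (11/9)*(-11)²) = -331/(4*144) + (2 + (11/9)*121) = -331*1/576 + (2 + 1331/9) = -331/576 + 1349/9 = 86005/576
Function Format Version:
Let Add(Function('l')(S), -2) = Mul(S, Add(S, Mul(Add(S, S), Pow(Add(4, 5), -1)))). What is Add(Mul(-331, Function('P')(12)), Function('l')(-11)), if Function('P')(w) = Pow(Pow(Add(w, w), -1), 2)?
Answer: Rational(86005, 576) ≈ 149.31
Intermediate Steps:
Function('P')(w) = Mul(Rational(1, 4), Pow(w, -2)) (Function('P')(w) = Pow(Pow(Mul(2, w), -1), 2) = Pow(Mul(Rational(1, 2), Pow(w, -1)), 2) = Mul(Rational(1, 4), Pow(w, -2)))
Function('l')(S) = Add(2, Mul(Rational(11, 9), Pow(S, 2))) (Function('l')(S) = Add(2, Mul(S, Add(S, Mul(Add(S, S), Pow(Add(4, 5), -1))))) = Add(2, Mul(S, Add(S, Mul(Mul(2, S), Pow(9, -1))))) = Add(2, Mul(S, Add(S, Mul(Mul(2, S), Rational(1, 9))))) = Add(2, Mul(S, Add(S, Mul(Rational(2, 9), S)))) = Add(2, Mul(S, Mul(Rational(11, 9), S))) = Add(2, Mul(Rational(11, 9), Pow(S, 2))))
Add(Mul(-331, Function('P')(12)), Function('l')(-11)) = Add(Mul(-331, Mul(Rational(1, 4), Pow(12, -2))), Add(2, Mul(Rational(11, 9), Pow(-11, 2)))) = Add(Mul(-331, Mul(Rational(1, 4), Rational(1, 144))), Add(2, Mul(Rational(11, 9), 121))) = Add(Mul(-331, Rational(1, 576)), Add(2, Rational(1331, 9))) = Add(Rational(-331, 576), Rational(1349, 9)) = Rational(86005, 576)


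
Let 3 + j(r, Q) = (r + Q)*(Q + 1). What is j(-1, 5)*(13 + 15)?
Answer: 588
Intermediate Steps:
j(r, Q) = -3 + (1 + Q)*(Q + r) (j(r, Q) = -3 + (r + Q)*(Q + 1) = -3 + (Q + r)*(1 + Q) = -3 + (1 + Q)*(Q + r))
j(-1, 5)*(13 + 15) = (-3 + 5 - 1 + 5² + 5*(-1))*(13 + 15) = (-3 + 5 - 1 + 25 - 5)*28 = 21*28 = 588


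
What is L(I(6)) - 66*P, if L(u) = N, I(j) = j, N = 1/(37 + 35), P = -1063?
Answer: 5051377/72 ≈ 70158.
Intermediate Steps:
N = 1/72 ≈ 0.013889
L(u) = 1/72
L(I(6)) - 66*P = 1/72 - 66*(-1063) = 1/72 + 70158 = 5051377/72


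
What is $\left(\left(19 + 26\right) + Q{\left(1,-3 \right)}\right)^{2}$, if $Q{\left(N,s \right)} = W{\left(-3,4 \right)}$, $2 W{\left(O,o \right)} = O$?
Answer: $\frac{7569}{4} \approx 1892.3$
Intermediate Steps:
$W{\left(O,o \right)} = \frac{O}{2}$
$Q{\left(N,s \right)} = - \frac{3}{2}$ ($Q{\left(N,s \right)} = \frac{1}{2} \left(-3\right) = - \frac{3}{2}$)
$\left(\left(19 + 26\right) + Q{\left(1,-3 \right)}\right)^{2} = \left(\left(19 + 26\right) - \frac{3}{2}\right)^{2} = \left(45 - \frac{3}{2}\right)^{2} = \left(\frac{87}{2}\right)^{2} = \frac{7569}{4}$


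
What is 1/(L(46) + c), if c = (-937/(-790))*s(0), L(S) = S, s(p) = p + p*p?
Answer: 1/46 ≈ 0.021739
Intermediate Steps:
s(p) = p + p**2
c = 0 (c = (-937/(-790))*(0*(1 + 0)) = (-937*(-1/790))*(0*1) = (937/790)*0 = 0)
1/(L(46) + c) = 1/(46 + 0) = 1/46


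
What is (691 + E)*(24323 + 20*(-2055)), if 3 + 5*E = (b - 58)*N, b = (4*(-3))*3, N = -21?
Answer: -91032002/5 ≈ -1.8206e+7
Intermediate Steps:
b = -36 (b = -12*3 = -36)
E = 1971/5 (E = -⅗ + ((-36 - 58)*(-21))/5 = -⅗ + (-94*(-21))/5 = -⅗ + (⅕)*1974 = -⅗ + 1974/5 = 1971/5 ≈ 394.20)
(691 + E)*(24323 + 20*(-2055)) = (691 + 1971/5)*(24323 + 20*(-2055)) = 5426*(24323 - 41100)/5 = (5426/5)*(-16777) = -91032002/5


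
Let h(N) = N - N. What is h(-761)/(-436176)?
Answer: 0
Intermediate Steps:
h(N) = 0
h(-761)/(-436176) = 0/(-436176) = 0*(-1/436176) = 0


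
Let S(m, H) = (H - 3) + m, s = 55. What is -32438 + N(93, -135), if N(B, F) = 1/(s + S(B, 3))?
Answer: -4800823/148 ≈ -32438.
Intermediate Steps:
S(m, H) = -3 + H + m (S(m, H) = (-3 + H) + m = -3 + H + m)
N(B, F) = 1/(55 + B) (N(B, F) = 1/(55 + (-3 + 3 + B)) = 1/(55 + B))
-32438 + N(93, -135) = -32438 + 1/(55 + 93) = -32438 + 1/148 = -4800823/148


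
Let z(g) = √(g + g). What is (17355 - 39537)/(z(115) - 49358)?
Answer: 23801286/52961129 + 11091*√230/1218105967 ≈ 0.44955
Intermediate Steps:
z(g) = √2*√g (z(g) = √(2*g) = √2*√g)
(17355 - 39537)/(z(115) - 49358) = (17355 - 39537)/(√2*√115 - 49358) = -22182/(√230 - 49358) = -22182/(-49358 + √230)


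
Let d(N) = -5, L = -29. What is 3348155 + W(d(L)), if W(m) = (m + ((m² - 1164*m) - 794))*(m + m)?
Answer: 3297695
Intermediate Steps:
W(m) = 2*m*(-794 + m² - 1163*m) (W(m) = (m + (-794 + m² - 1164*m))*(2*m) = (-794 + m² - 1163*m)*(2*m) = 2*m*(-794 + m² - 1163*m))
3348155 + W(d(L)) = 3348155 + 2*(-5)*(-794 + (-5)² - 1163*(-5)) = 3348155 + 2*(-5)*(-794 + 25 + 5815) = 3348155 + 2*(-5)*5046 = 3348155 - 50460 = 3297695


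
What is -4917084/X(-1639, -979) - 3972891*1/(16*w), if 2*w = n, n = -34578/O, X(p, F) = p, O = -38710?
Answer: -41783771224229/75564456 ≈ -5.5296e+5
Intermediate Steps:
n = 17289/19355 (n = -34578/(-38710) = -34578*(-1/38710) = 17289/19355 ≈ 0.89326)
w = 17289/38710 (w = (½)*(17289/19355) = 17289/38710 ≈ 0.44663)
-4917084/X(-1639, -979) - 3972891*1/(16*w) = -4917084/(-1639) - 3972891/(16*(17289/38710)) = -4917084*(-1/1639) - 3972891/138312/19355 = 4917084/1639 - 3972891*19355/138312 = 4917084/1639 - 25631768435/46104 = -41783771224229/75564456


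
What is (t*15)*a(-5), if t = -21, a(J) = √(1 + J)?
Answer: -630*I ≈ -630.0*I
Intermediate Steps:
(t*15)*a(-5) = (-21*15)*√(1 - 5) = -630*I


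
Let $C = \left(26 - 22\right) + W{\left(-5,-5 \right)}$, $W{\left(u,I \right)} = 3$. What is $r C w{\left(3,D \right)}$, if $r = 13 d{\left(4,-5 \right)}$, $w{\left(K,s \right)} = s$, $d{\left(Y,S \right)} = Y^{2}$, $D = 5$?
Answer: $7280$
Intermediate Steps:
$r = 208$ ($r = 13 \cdot 4^{2} = 13 \cdot 16 = 208$)
$C = 7$ ($C = \left(26 - 22\right) + 3 = 4 + 3 = 7$)
$r C w{\left(3,D \right)} = 208 \cdot 7 \cdot 5 = 1456 \cdot 5 = 7280$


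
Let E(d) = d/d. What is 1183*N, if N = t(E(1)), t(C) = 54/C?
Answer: 63882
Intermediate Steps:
E(d) = 1
N = 54 (N = 54/1 = 54*1 = 54)
1183*N = 1183*54 = 63882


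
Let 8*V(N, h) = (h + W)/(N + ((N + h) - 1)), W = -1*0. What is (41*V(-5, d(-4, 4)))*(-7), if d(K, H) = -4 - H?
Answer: -287/19 ≈ -15.105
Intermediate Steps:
W = 0
V(N, h) = h/(8*(-1 + h + 2*N)) (V(N, h) = ((h + 0)/(N + ((N + h) - 1)))/8 = (h/(N + (-1 + N + h)))/8 = (h/(-1 + h + 2*N))/8 = h/(8*(-1 + h + 2*N)))
(41*V(-5, d(-4, 4)))*(-7) = (41*((-4 - 1*4)/(8*(-1 + (-4 - 1*4) + 2*(-5)))))*(-7) = (41*((-4 - 4)/(8*(-1 + (-4 - 4) - 10))))*(-7) = (41*((⅛)*(-8)/(-1 - 8 - 10)))*(-7) = (41*((⅛)*(-8)/(-19)))*(-7) = (41*((⅛)*(-8)*(-1/19)))*(-7) = (41*(1/19))*(-7) = (41/19)*(-7) = -287/19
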